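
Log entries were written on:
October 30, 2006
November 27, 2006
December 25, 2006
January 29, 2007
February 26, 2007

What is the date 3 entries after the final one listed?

All Mondays; the gaps (28, 28, 35, 28) vary with month length.
This is the last Monday of each month.
Last Monday of March 2007: March 26, 2007.
Last Monday of April 2007: April 30, 2007.
May 2007 ends with Monday May 28, 2007.

May 28, 2007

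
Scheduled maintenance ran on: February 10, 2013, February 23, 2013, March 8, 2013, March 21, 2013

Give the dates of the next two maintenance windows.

The spacing is 13, 13, 13 days — always 13 days.
March 21, 2013 + 13 days = April 3, 2013.
April 3, 2013 + 13 days = April 16, 2013.

April 3, 2013; April 16, 2013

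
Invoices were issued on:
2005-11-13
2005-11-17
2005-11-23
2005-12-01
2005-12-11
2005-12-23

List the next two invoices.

Gaps: 4, 6, 8, 10, 12 days — each gap is 2 larger than the previous one.
Next gap: 14 days. 2005-12-23 + 14 days = 2006-01-06.
Next gap: 16 days. 2006-01-06 + 16 days = 2006-01-22.

2006-01-06, 2006-01-22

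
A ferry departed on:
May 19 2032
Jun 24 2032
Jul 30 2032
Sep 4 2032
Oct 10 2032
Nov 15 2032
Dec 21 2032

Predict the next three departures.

Jan 26 2033, Mar 3 2033, Apr 8 2033

Gaps between consecutive events: 36, 36, 36, 36, 36, 36 days — a constant 36-day interval.
Dec 21 2032 + 36 days = Jan 26 2033.
Jan 26 2033 + 36 days = Mar 3 2033.
Mar 3 2033 + 36 days = Apr 8 2033.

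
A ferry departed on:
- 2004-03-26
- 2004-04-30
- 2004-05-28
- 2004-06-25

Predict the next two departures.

Every date is a Friday; gaps 35, 28, 28 days.
Each is the last Friday of its month (at least one falls on the 29th or later, ruling out '4th Friday').
July 2004 ends with Friday 2004-07-30.
Last Friday of August 2004: 2004-08-27.

2004-07-30, 2004-08-27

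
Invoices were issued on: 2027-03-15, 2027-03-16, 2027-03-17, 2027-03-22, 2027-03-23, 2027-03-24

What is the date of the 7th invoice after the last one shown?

2027-04-12

The gap pattern 1, 1, 5, 1, 1 repeats every 3 events.
These are the Mondays, Tuesdays and Wednesdays of each week.
Next Monday: 2027-03-29.
Next Tuesday: 2027-03-30.
Next Wednesday: 2027-03-31.
The following Monday is 2027-04-05.
The following Tuesday is 2027-04-06.
Next Wednesday: 2027-04-07.
The following Monday is 2027-04-12.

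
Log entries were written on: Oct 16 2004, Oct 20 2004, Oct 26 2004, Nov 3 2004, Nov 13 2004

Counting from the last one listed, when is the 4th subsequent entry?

The spacing grows by 2 each time: 4, 6, 8, 10 days.
Next gap: 12 days. Nov 13 2004 + 12 days = Nov 25 2004.
Next gap: 14 days. Nov 25 2004 + 14 days = Dec 9 2004.
Next gap: 16 days. Dec 9 2004 + 16 days = Dec 25 2004.
Next gap: 18 days. Dec 25 2004 + 18 days = Jan 12 2005.

Jan 12 2005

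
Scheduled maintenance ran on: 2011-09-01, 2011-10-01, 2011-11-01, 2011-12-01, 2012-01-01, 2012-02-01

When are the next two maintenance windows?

Each date is the 1st; the gaps (30, 31, 30, 31, 31) track the month lengths.
The rule is the 1st of each month.
Next: March 2012 → 2012-03-01.
April 2012: 2012-04-01.

2012-03-01, 2012-04-01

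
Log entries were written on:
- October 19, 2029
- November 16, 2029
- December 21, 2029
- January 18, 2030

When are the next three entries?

February 15, 2030; March 15, 2030; April 19, 2030

These are Fridays at 28- or 35-day spacing (28, 35, 28).
The pattern: 3rd Friday of the month.
3rd Friday of February 2030: February 15, 2030.
March 2030 — 3rd Friday is March 15, 2030.
April 2030 — 3rd Friday is April 19, 2030.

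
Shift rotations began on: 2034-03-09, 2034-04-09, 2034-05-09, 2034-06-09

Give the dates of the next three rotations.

2034-07-09, 2034-08-09, 2034-09-09

Gaps: 31, 30, 31 days — not constant. Every event is on the 9th of the month.
Pattern: the 9th of each month.
July 2034: 2034-07-09.
Next: August 2034 → 2034-08-09.
Next: September 2034 → 2034-09-09.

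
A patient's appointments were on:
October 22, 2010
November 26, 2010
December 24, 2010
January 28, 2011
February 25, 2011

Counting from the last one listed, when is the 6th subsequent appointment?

August 26, 2011

Gaps: 35, 28, 35, 28 days — a mix of 28 and 35. Every date is a Friday.
Each is the 4th Friday of its month.
March 2011 — 4th Friday is March 25, 2011.
April 2011 — 4th Friday is April 22, 2011.
May 2011 — 4th Friday is May 27, 2011.
4th Friday of June 2011: June 24, 2011.
4th Friday of July 2011: July 22, 2011.
August 2011 — 4th Friday is August 26, 2011.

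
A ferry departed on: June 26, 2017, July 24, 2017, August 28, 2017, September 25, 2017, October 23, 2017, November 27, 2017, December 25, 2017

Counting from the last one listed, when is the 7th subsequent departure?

July 23, 2018

Gaps: 28, 35, 28, 28, 35, 28 days — a mix of 28 and 35. Every date is a Monday.
Each is the 4th Monday of its month.
4th Monday of January 2018: January 22, 2018.
February 2018 — 4th Monday is February 26, 2018.
March 2018 — 4th Monday is March 26, 2018.
April 2018 — 4th Monday is April 23, 2018.
4th Monday of May 2018: May 28, 2018.
June 2018 — 4th Monday is June 25, 2018.
July 2018 — 4th Monday is July 23, 2018.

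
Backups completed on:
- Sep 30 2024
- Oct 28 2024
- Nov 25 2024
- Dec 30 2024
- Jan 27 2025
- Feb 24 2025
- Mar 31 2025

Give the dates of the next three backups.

Apr 28 2025, May 26 2025, Jun 30 2025

These are Mondays with 28, 28, 35, 28, 28, 35-day gaps.
Each is the final Monday of its month — Sep 30 2024 is past the 28th, so '4th Monday' doesn't fit.
April 2025 ends with Monday Apr 28 2025.
May 2025 ends with Monday May 26 2025.
June 2025 ends with Monday Jun 30 2025.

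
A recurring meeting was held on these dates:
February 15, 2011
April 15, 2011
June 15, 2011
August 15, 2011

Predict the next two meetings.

Each date is the 15th; the gaps (59, 61, 61) track the month lengths.
The rule is the 15th of every 2 months.
Next: October 2011 → October 15, 2011.
Next: December 2011 → December 15, 2011.

October 15, 2011; December 15, 2011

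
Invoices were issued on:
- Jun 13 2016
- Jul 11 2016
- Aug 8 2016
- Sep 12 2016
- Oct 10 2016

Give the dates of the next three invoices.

Nov 14 2016, Dec 12 2016, Jan 9 2017

All dates are Mondays, 28, 28, 35, 28 days apart.
Specifically, the 2nd Monday of each month.
November 2016 — 2nd Monday is Nov 14 2016.
December 2016 — 2nd Monday is Dec 12 2016.
January 2017 — 2nd Monday is Jan 9 2017.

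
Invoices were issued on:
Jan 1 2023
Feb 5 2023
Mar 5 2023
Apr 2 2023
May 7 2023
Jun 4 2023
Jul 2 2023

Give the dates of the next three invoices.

All dates are Sundays, 35, 28, 28, 35, 28, 28 days apart.
Specifically, the 1st Sunday of each month.
August 2023 — 1st Sunday is Aug 6 2023.
September 2023 — 1st Sunday is Sep 3 2023.
October 2023 — 1st Sunday is Oct 1 2023.

Aug 6 2023, Sep 3 2023, Oct 1 2023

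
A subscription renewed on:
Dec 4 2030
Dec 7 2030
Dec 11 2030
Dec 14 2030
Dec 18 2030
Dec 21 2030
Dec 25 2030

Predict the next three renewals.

Dec 28 2030, Jan 1 2031, Jan 4 2031

The gap pattern 3, 4, 3, 4, 3, 4 repeats every 2 events.
These are the Wednesdays and Saturdays of each week.
The following Saturday is Dec 28 2030.
Next Wednesday: Jan 1 2031.
The following Saturday is Jan 4 2031.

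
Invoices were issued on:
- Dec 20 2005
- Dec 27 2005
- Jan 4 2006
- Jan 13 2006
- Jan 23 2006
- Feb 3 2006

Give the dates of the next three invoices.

Feb 15 2006, Feb 28 2006, Mar 14 2006

The spacing grows by 1 each time: 7, 8, 9, 10, 11 days.
Next gap: 12 days. Feb 3 2006 + 12 days = Feb 15 2006.
Next gap: 13 days. Feb 15 2006 + 13 days = Feb 28 2006.
Next gap: 14 days. Feb 28 2006 + 14 days = Mar 14 2006.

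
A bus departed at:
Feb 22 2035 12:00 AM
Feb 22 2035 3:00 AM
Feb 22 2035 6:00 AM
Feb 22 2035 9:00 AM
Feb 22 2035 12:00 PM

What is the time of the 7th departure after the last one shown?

Spacing: 3, 3, 3, 3 h — constant 3 h.
Feb 22 2035 12:00 PM + 3 h = Feb 22 2035 3:00 PM.
Feb 22 2035 3:00 PM + 3 h = Feb 22 2035 6:00 PM.
Feb 22 2035 6:00 PM + 3 h = Feb 22 2035 9:00 PM.
Feb 22 2035 9:00 PM + 3 h = Feb 23 2035 12:00 AM.
Feb 23 2035 12:00 AM + 3 h = Feb 23 2035 3:00 AM.
Feb 23 2035 3:00 AM + 3 h = Feb 23 2035 6:00 AM.
Feb 23 2035 6:00 AM + 3 h = Feb 23 2035 9:00 AM.

Feb 23 2035 9:00 AM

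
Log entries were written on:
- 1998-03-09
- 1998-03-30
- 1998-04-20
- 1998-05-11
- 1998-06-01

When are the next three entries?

1998-06-22, 1998-07-13, 1998-08-03

The spacing is 21, 21, 21, 21 days — always 21 days.
1998-06-01 + 21 days = 1998-06-22.
1998-06-22 + 21 days = 1998-07-13.
1998-07-13 + 21 days = 1998-08-03.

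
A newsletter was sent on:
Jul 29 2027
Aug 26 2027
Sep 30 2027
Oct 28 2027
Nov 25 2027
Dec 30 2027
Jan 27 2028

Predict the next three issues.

Every date is a Thursday; gaps 28, 35, 28, 28, 35, 28 days.
Each is the last Thursday of its month (at least one falls on the 29th or later, ruling out '4th Thursday').
Last Thursday of February 2028: Feb 24 2028.
Last Thursday of March 2028: Mar 30 2028.
Last Thursday of April 2028: Apr 27 2028.

Feb 24 2028, Mar 30 2028, Apr 27 2028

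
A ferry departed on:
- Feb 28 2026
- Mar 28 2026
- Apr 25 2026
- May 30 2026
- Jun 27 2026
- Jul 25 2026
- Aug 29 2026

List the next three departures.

These are Saturdays with 28, 28, 35, 28, 28, 35-day gaps.
Each is the final Saturday of its month — May 30 2026 is past the 28th, so '4th Saturday' doesn't fit.
September 2026 ends with Saturday Sep 26 2026.
Last Saturday of October 2026: Oct 31 2026.
November 2026 ends with Saturday Nov 28 2026.

Sep 26 2026, Oct 31 2026, Nov 28 2026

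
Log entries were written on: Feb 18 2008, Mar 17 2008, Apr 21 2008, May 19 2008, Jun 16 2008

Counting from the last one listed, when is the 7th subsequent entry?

Jan 19 2009

Gaps: 28, 35, 28, 28 days — a mix of 28 and 35. Every date is a Monday.
Each is the 3rd Monday of its month.
3rd Monday of July 2008: Jul 21 2008.
3rd Monday of August 2008: Aug 18 2008.
September 2008 — 3rd Monday is Sep 15 2008.
October 2008 — 3rd Monday is Oct 20 2008.
November 2008 — 3rd Monday is Nov 17 2008.
3rd Monday of December 2008: Dec 15 2008.
3rd Monday of January 2009: Jan 19 2009.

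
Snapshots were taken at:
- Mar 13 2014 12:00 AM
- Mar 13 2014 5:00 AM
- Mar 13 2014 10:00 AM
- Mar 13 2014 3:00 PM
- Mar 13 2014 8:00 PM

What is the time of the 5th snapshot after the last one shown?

The interval is a steady 5 hours (5, 5, 5, 5).
Mar 13 2014 8:00 PM + 5 h = Mar 14 2014 1:00 AM.
Mar 14 2014 1:00 AM + 5 h = Mar 14 2014 6:00 AM.
Mar 14 2014 6:00 AM + 5 h = Mar 14 2014 11:00 AM.
Mar 14 2014 11:00 AM + 5 h = Mar 14 2014 4:00 PM.
Mar 14 2014 4:00 PM + 5 h = Mar 14 2014 9:00 PM.

Mar 14 2014 9:00 PM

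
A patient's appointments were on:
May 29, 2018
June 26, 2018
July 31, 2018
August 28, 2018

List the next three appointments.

September 25, 2018; October 30, 2018; November 27, 2018

Every date is a Tuesday; gaps 28, 35, 28 days.
Each is the last Tuesday of its month (at least one falls on the 29th or later, ruling out '4th Tuesday').
September 2018 ends with Tuesday September 25, 2018.
Last Tuesday of October 2018: October 30, 2018.
Last Tuesday of November 2018: November 27, 2018.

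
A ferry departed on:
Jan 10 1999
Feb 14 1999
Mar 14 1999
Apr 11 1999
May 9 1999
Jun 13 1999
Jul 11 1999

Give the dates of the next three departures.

These are Sundays at 28- or 35-day spacing (35, 28, 28, 28, 35, 28).
The pattern: 2nd Sunday of the month.
2nd Sunday of August 1999: Aug 8 1999.
September 1999 — 2nd Sunday is Sep 12 1999.
October 1999 — 2nd Sunday is Oct 10 1999.

Aug 8 1999, Sep 12 1999, Oct 10 1999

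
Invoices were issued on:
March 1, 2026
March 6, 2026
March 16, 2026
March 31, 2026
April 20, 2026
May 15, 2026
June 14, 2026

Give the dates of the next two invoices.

The spacing grows by 5 each time: 5, 10, 15, 20, 25, 30 days.
Next gap: 35 days. June 14, 2026 + 35 days = July 19, 2026.
Next gap: 40 days. July 19, 2026 + 40 days = August 28, 2026.

July 19, 2026; August 28, 2026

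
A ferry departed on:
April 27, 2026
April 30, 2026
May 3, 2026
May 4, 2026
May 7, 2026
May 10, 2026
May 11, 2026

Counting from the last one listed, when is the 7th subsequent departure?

Gaps: 3, 3, 1, 3, 3, 1 days — not constant, but cyclic with period 3.
The events fall on every Monday, Thursday and Sunday.
The following Thursday is May 14, 2026.
The following Sunday is May 17, 2026.
The following Monday is May 18, 2026.
The following Thursday is May 21, 2026.
Next Sunday: May 24, 2026.
The following Monday is May 25, 2026.
The following Thursday is May 28, 2026.

May 28, 2026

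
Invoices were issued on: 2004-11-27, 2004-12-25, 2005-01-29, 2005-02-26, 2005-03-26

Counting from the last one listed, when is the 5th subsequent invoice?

2005-08-27

These are Saturdays with 28, 35, 28, 28-day gaps.
Each is the final Saturday of its month — 2005-01-29 is past the 28th, so '4th Saturday' doesn't fit.
Last Saturday of April 2005: 2005-04-30.
May 2005 ends with Saturday 2005-05-28.
Last Saturday of June 2005: 2005-06-25.
July 2005 ends with Saturday 2005-07-30.
Last Saturday of August 2005: 2005-08-27.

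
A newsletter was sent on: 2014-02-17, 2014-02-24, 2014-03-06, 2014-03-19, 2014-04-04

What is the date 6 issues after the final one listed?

Gaps: 7, 10, 13, 16 days — each gap is 3 larger than the previous one.
Next gap: 19 days. 2014-04-04 + 19 days = 2014-04-23.
Next gap: 22 days. 2014-04-23 + 22 days = 2014-05-15.
Next gap: 25 days. 2014-05-15 + 25 days = 2014-06-09.
Next gap: 28 days. 2014-06-09 + 28 days = 2014-07-07.
Next gap: 31 days. 2014-07-07 + 31 days = 2014-08-07.
Next gap: 34 days. 2014-08-07 + 34 days = 2014-09-10.

2014-09-10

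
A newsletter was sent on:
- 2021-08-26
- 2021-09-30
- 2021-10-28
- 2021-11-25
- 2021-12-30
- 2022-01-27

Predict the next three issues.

Every date is a Thursday; gaps 35, 28, 28, 35, 28 days.
Each is the last Thursday of its month (at least one falls on the 29th or later, ruling out '4th Thursday').
Last Thursday of February 2022: 2022-02-24.
March 2022 ends with Thursday 2022-03-31.
Last Thursday of April 2022: 2022-04-28.

2022-02-24, 2022-03-31, 2022-04-28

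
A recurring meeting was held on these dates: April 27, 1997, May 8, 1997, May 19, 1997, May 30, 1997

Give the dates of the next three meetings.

The spacing is 11, 11, 11 days — always 11 days.
May 30, 1997 + 11 days = June 10, 1997.
June 10, 1997 + 11 days = June 21, 1997.
June 21, 1997 + 11 days = July 2, 1997.

June 10, 1997; June 21, 1997; July 2, 1997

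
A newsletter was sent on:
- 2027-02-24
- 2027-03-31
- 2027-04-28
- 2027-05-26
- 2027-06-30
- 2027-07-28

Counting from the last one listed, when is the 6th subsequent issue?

All Wednesdays; the gaps (35, 28, 28, 35, 28) vary with month length.
This is the last Wednesday of each month.
Last Wednesday of August 2027: 2027-08-25.
September 2027 ends with Wednesday 2027-09-29.
Last Wednesday of October 2027: 2027-10-27.
Last Wednesday of November 2027: 2027-11-24.
December 2027 ends with Wednesday 2027-12-29.
January 2028 ends with Wednesday 2028-01-26.

2028-01-26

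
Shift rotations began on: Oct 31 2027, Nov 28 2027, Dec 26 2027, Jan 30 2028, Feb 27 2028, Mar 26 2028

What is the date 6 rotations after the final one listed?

Sep 24 2028

These are Sundays with 28, 28, 35, 28, 28-day gaps.
Each is the final Sunday of its month — Oct 31 2027 is past the 28th, so '4th Sunday' doesn't fit.
Last Sunday of April 2028: Apr 30 2028.
May 2028 ends with Sunday May 28 2028.
June 2028 ends with Sunday Jun 25 2028.
July 2028 ends with Sunday Jul 30 2028.
August 2028 ends with Sunday Aug 27 2028.
September 2028 ends with Sunday Sep 24 2028.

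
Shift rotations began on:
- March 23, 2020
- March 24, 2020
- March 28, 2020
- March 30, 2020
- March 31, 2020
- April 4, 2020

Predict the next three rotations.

April 6, 2020; April 7, 2020; April 11, 2020

The gap pattern 1, 4, 2, 1, 4 repeats every 3 events.
These are the Mondays, Tuesdays and Saturdays of each week.
The following Monday is April 6, 2020.
The following Tuesday is April 7, 2020.
Next Saturday: April 11, 2020.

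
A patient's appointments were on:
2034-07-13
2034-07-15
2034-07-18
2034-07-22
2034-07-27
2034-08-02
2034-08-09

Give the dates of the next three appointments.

Intervals are 2, 3, 4, 5, 6, 7 days — an arithmetic progression with common difference 1.
Next gap: 8 days. 2034-08-09 + 8 days = 2034-08-17.
Next gap: 9 days. 2034-08-17 + 9 days = 2034-08-26.
Next gap: 10 days. 2034-08-26 + 10 days = 2034-09-05.

2034-08-17, 2034-08-26, 2034-09-05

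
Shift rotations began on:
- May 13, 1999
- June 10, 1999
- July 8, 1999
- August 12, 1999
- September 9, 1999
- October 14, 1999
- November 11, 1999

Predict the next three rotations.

December 9, 1999; January 13, 2000; February 10, 2000

Gaps: 28, 28, 35, 28, 35, 28 days — a mix of 28 and 35. Every date is a Thursday.
Each is the 2nd Thursday of its month.
December 1999 — 2nd Thursday is December 9, 1999.
January 2000 — 2nd Thursday is January 13, 2000.
February 2000 — 2nd Thursday is February 10, 2000.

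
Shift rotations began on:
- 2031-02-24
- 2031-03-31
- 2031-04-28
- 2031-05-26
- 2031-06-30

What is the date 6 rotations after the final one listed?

2031-12-29

Every date is a Monday; gaps 35, 28, 28, 35 days.
Each is the last Monday of its month (at least one falls on the 29th or later, ruling out '4th Monday').
July 2031 ends with Monday 2031-07-28.
August 2031 ends with Monday 2031-08-25.
September 2031 ends with Monday 2031-09-29.
Last Monday of October 2031: 2031-10-27.
November 2031 ends with Monday 2031-11-24.
Last Monday of December 2031: 2031-12-29.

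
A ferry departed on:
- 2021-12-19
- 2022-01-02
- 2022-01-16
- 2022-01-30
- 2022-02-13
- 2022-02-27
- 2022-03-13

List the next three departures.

2022-03-27, 2022-04-10, 2022-04-24

Gaps between consecutive events: 14, 14, 14, 14, 14, 14 days — a constant 14-day interval.
2022-03-13 + 14 days = 2022-03-27.
2022-03-27 + 14 days = 2022-04-10.
2022-04-10 + 14 days = 2022-04-24.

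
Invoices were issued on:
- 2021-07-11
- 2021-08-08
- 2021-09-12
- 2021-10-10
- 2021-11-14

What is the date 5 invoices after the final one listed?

2022-04-10

These are Sundays at 28- or 35-day spacing (28, 35, 28, 35).
The pattern: 2nd Sunday of the month.
2nd Sunday of December 2021: 2021-12-12.
2nd Sunday of January 2022: 2022-01-09.
February 2022 — 2nd Sunday is 2022-02-13.
2nd Sunday of March 2022: 2022-03-13.
2nd Sunday of April 2022: 2022-04-10.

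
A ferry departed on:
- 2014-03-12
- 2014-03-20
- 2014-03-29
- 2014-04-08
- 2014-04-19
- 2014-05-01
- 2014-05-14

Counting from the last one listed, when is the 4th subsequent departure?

2014-07-15

The spacing grows by 1 each time: 8, 9, 10, 11, 12, 13 days.
Next gap: 14 days. 2014-05-14 + 14 days = 2014-05-28.
Next gap: 15 days. 2014-05-28 + 15 days = 2014-06-12.
Next gap: 16 days. 2014-06-12 + 16 days = 2014-06-28.
Next gap: 17 days. 2014-06-28 + 17 days = 2014-07-15.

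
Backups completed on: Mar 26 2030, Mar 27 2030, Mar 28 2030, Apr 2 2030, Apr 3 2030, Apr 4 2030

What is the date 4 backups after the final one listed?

Apr 16 2030

The gap pattern 1, 1, 5, 1, 1 repeats every 3 events.
These are the Tuesdays, Wednesdays and Thursdays of each week.
Next Tuesday: Apr 9 2030.
Next Wednesday: Apr 10 2030.
The following Thursday is Apr 11 2030.
Next Tuesday: Apr 16 2030.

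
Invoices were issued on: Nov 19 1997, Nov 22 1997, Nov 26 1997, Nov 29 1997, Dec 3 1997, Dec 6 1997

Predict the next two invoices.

The gap pattern 3, 4, 3, 4, 3 repeats every 2 events.
These are the Wednesdays and Saturdays of each week.
The following Wednesday is Dec 10 1997.
Next Saturday: Dec 13 1997.

Dec 10 1997, Dec 13 1997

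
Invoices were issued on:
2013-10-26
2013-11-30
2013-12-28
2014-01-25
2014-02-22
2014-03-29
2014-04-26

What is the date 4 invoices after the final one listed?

All Saturdays; the gaps (35, 28, 28, 28, 35, 28) vary with month length.
This is the last Saturday of each month.
Last Saturday of May 2014: 2014-05-31.
June 2014 ends with Saturday 2014-06-28.
Last Saturday of July 2014: 2014-07-26.
Last Saturday of August 2014: 2014-08-30.

2014-08-30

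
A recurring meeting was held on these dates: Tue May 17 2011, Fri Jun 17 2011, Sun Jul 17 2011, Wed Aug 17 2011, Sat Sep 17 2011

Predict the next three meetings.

The day-of-month is always 17 (31, 30, 31, 31 days between events).
So this recurs on the 17th of each month.
October 2011: Mon Oct 17 2011.
Next: November 2011 → Thu Nov 17 2011.
Next: December 2011 → Sat Dec 17 2011.

Mon Oct 17 2011, Thu Nov 17 2011, Sat Dec 17 2011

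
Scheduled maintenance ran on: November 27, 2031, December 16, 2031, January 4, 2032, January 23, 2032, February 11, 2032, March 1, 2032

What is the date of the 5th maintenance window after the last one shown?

June 4, 2032

The spacing is 19, 19, 19, 19, 19 days — always 19 days.
March 1, 2032 + 19 days = March 20, 2032.
March 20, 2032 + 19 days = April 8, 2032.
April 8, 2032 + 19 days = April 27, 2032.
April 27, 2032 + 19 days = May 16, 2032.
May 16, 2032 + 19 days = June 4, 2032.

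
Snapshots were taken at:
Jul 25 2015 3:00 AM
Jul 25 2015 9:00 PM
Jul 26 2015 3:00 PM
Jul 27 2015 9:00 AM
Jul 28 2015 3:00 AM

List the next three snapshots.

Jul 28 2015 9:00 PM, Jul 29 2015 3:00 PM, Jul 30 2015 9:00 AM

Gaps: 18, 18, 18, 18 hours — each event is 18 hours after the previous one.
Jul 28 2015 3:00 AM + 18 h = Jul 28 2015 9:00 PM.
Jul 28 2015 9:00 PM + 18 h = Jul 29 2015 3:00 PM.
Jul 29 2015 3:00 PM + 18 h = Jul 30 2015 9:00 AM.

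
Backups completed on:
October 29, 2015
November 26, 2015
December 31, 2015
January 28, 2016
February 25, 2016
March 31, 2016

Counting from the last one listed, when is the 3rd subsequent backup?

June 30, 2016

These are Thursdays with 28, 35, 28, 28, 35-day gaps.
Each is the final Thursday of its month — October 29, 2015 is past the 28th, so '4th Thursday' doesn't fit.
April 2016 ends with Thursday April 28, 2016.
May 2016 ends with Thursday May 26, 2016.
Last Thursday of June 2016: June 30, 2016.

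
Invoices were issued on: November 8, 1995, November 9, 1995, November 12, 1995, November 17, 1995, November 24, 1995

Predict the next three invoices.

The spacing grows by 2 each time: 1, 3, 5, 7 days.
Next gap: 9 days. November 24, 1995 + 9 days = December 3, 1995.
Next gap: 11 days. December 3, 1995 + 11 days = December 14, 1995.
Next gap: 13 days. December 14, 1995 + 13 days = December 27, 1995.

December 3, 1995; December 14, 1995; December 27, 1995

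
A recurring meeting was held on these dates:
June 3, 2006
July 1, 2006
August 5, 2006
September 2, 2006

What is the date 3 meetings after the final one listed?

December 2, 2006

All dates are Saturdays, 28, 35, 28 days apart.
Specifically, the 1st Saturday of each month.
1st Saturday of October 2006: October 7, 2006.
1st Saturday of November 2006: November 4, 2006.
December 2006 — 1st Saturday is December 2, 2006.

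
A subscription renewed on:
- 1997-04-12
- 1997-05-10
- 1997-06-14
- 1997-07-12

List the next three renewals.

These are Saturdays at 28- or 35-day spacing (28, 35, 28).
The pattern: 2nd Saturday of the month.
2nd Saturday of August 1997: 1997-08-09.
2nd Saturday of September 1997: 1997-09-13.
2nd Saturday of October 1997: 1997-10-11.

1997-08-09, 1997-09-13, 1997-10-11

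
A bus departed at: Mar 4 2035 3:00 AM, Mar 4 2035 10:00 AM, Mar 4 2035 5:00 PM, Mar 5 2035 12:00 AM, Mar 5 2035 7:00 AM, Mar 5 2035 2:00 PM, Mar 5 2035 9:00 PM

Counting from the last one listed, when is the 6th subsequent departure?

Mar 7 2035 3:00 PM

Gaps: 7, 7, 7, 7, 7, 7 hours — each event is 7 hours after the previous one.
Mar 5 2035 9:00 PM + 7 h = Mar 6 2035 4:00 AM.
Mar 6 2035 4:00 AM + 7 h = Mar 6 2035 11:00 AM.
Mar 6 2035 11:00 AM + 7 h = Mar 6 2035 6:00 PM.
Mar 6 2035 6:00 PM + 7 h = Mar 7 2035 1:00 AM.
Mar 7 2035 1:00 AM + 7 h = Mar 7 2035 8:00 AM.
Mar 7 2035 8:00 AM + 7 h = Mar 7 2035 3:00 PM.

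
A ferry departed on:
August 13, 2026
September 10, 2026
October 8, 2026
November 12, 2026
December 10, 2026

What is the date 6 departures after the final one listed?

June 10, 2027

All dates are Thursdays, 28, 28, 35, 28 days apart.
Specifically, the 2nd Thursday of each month.
January 2027 — 2nd Thursday is January 14, 2027.
2nd Thursday of February 2027: February 11, 2027.
2nd Thursday of March 2027: March 11, 2027.
2nd Thursday of April 2027: April 8, 2027.
2nd Thursday of May 2027: May 13, 2027.
2nd Thursday of June 2027: June 10, 2027.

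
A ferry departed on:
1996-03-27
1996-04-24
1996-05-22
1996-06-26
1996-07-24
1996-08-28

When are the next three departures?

1996-09-25, 1996-10-23, 1996-11-27

All dates are Wednesdays, 28, 28, 35, 28, 35 days apart.
Specifically, the 4th Wednesday of each month.
September 1996 — 4th Wednesday is 1996-09-25.
October 1996 — 4th Wednesday is 1996-10-23.
4th Wednesday of November 1996: 1996-11-27.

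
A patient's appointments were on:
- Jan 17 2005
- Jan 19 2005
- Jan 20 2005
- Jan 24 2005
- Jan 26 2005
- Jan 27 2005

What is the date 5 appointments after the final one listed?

The gap pattern 2, 1, 4, 2, 1 repeats every 3 events.
These are the Mondays, Wednesdays and Thursdays of each week.
Next Monday: Jan 31 2005.
The following Wednesday is Feb 2 2005.
The following Thursday is Feb 3 2005.
Next Monday: Feb 7 2005.
Next Wednesday: Feb 9 2005.

Feb 9 2005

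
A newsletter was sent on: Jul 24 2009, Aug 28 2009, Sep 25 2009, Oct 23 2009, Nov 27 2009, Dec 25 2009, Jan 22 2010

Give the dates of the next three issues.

Gaps: 35, 28, 28, 35, 28, 28 days — a mix of 28 and 35. Every date is a Friday.
Each is the 4th Friday of its month.
February 2010 — 4th Friday is Feb 26 2010.
March 2010 — 4th Friday is Mar 26 2010.
4th Friday of April 2010: Apr 23 2010.

Feb 26 2010, Mar 26 2010, Apr 23 2010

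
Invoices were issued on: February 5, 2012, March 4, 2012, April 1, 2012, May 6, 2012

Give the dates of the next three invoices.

These are Sundays at 28- or 35-day spacing (28, 28, 35).
The pattern: 1st Sunday of the month.
1st Sunday of June 2012: June 3, 2012.
1st Sunday of July 2012: July 1, 2012.
1st Sunday of August 2012: August 5, 2012.

June 3, 2012; July 1, 2012; August 5, 2012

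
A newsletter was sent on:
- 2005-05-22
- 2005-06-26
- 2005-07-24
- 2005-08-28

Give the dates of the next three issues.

These are Sundays at 28- or 35-day spacing (35, 28, 35).
The pattern: 4th Sunday of the month.
September 2005 — 4th Sunday is 2005-09-25.
4th Sunday of October 2005: 2005-10-23.
4th Sunday of November 2005: 2005-11-27.

2005-09-25, 2005-10-23, 2005-11-27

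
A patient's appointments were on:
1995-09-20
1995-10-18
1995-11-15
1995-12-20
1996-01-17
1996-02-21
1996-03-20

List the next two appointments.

Gaps: 28, 28, 35, 28, 35, 28 days — a mix of 28 and 35. Every date is a Wednesday.
Each is the 3rd Wednesday of its month.
3rd Wednesday of April 1996: 1996-04-17.
May 1996 — 3rd Wednesday is 1996-05-15.

1996-04-17, 1996-05-15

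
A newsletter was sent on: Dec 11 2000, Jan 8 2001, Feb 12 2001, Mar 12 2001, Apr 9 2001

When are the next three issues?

May 14 2001, Jun 11 2001, Jul 9 2001

These are Mondays at 28- or 35-day spacing (28, 35, 28, 28).
The pattern: 2nd Monday of the month.
2nd Monday of May 2001: May 14 2001.
2nd Monday of June 2001: Jun 11 2001.
July 2001 — 2nd Monday is Jul 9 2001.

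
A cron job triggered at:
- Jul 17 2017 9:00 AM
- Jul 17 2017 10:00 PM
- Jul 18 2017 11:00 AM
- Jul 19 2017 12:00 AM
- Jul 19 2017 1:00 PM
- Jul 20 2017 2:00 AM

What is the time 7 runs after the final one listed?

Gaps: 13, 13, 13, 13, 13 hours — each event is 13 hours after the previous one.
Jul 20 2017 2:00 AM + 13 h = Jul 20 2017 3:00 PM.
Jul 20 2017 3:00 PM + 13 h = Jul 21 2017 4:00 AM.
Jul 21 2017 4:00 AM + 13 h = Jul 21 2017 5:00 PM.
Jul 21 2017 5:00 PM + 13 h = Jul 22 2017 6:00 AM.
Jul 22 2017 6:00 AM + 13 h = Jul 22 2017 7:00 PM.
Jul 22 2017 7:00 PM + 13 h = Jul 23 2017 8:00 AM.
Jul 23 2017 8:00 AM + 13 h = Jul 23 2017 9:00 PM.

Jul 23 2017 9:00 PM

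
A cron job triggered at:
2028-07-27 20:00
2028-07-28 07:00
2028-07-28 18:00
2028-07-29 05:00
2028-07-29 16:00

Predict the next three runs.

Gaps: 11, 11, 11, 11 hours — each event is 11 hours after the previous one.
2028-07-29 16:00 + 11 h = 2028-07-30 03:00.
2028-07-30 03:00 + 11 h = 2028-07-30 14:00.
2028-07-30 14:00 + 11 h = 2028-07-31 01:00.

2028-07-30 03:00, 2028-07-30 14:00, 2028-07-31 01:00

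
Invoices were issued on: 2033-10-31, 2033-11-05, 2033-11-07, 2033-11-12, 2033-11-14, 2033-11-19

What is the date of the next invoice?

2033-11-21

Every event lands on a Monday or Saturday (gaps cycle 5, 2, 5, 2, 5).
So the schedule is: every Monday and Saturday.
The following Monday is 2033-11-21.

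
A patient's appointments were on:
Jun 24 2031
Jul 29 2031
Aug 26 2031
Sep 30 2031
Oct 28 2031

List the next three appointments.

Nov 25 2031, Dec 30 2031, Jan 27 2032

Every date is a Tuesday; gaps 35, 28, 35, 28 days.
Each is the last Tuesday of its month (at least one falls on the 29th or later, ruling out '4th Tuesday').
Last Tuesday of November 2031: Nov 25 2031.
Last Tuesday of December 2031: Dec 30 2031.
January 2032 ends with Tuesday Jan 27 2032.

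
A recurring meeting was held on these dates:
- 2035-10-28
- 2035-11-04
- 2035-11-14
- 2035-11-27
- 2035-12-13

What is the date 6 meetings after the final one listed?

The spacing grows by 3 each time: 7, 10, 13, 16 days.
Next gap: 19 days. 2035-12-13 + 19 days = 2036-01-01.
Next gap: 22 days. 2036-01-01 + 22 days = 2036-01-23.
Next gap: 25 days. 2036-01-23 + 25 days = 2036-02-17.
Next gap: 28 days. 2036-02-17 + 28 days = 2036-03-16.
Next gap: 31 days. 2036-03-16 + 31 days = 2036-04-16.
Next gap: 34 days. 2036-04-16 + 34 days = 2036-05-20.

2036-05-20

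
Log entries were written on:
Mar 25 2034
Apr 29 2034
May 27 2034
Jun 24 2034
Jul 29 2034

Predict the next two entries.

These are Saturdays with 35, 28, 28, 35-day gaps.
Each is the final Saturday of its month — Apr 29 2034 is past the 28th, so '4th Saturday' doesn't fit.
August 2034 ends with Saturday Aug 26 2034.
Last Saturday of September 2034: Sep 30 2034.

Aug 26 2034, Sep 30 2034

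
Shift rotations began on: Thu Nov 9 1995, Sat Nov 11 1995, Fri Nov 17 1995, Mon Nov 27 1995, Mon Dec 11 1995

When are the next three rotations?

Fri Dec 29 1995, Sat Jan 20 1996, Thu Feb 15 1996

Intervals are 2, 6, 10, 14 days — an arithmetic progression with common difference 4.
Next gap: 18 days. Mon Dec 11 1995 + 18 days = Fri Dec 29 1995.
Next gap: 22 days. Fri Dec 29 1995 + 22 days = Sat Jan 20 1996.
Next gap: 26 days. Sat Jan 20 1996 + 26 days = Thu Feb 15 1996.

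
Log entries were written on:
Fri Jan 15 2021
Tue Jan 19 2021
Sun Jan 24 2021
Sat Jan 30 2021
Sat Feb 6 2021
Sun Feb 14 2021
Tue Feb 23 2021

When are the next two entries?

Fri Mar 5 2021, Tue Mar 16 2021

Gaps: 4, 5, 6, 7, 8, 9 days — each gap is 1 larger than the previous one.
Next gap: 10 days. Tue Feb 23 2021 + 10 days = Fri Mar 5 2021.
Next gap: 11 days. Fri Mar 5 2021 + 11 days = Tue Mar 16 2021.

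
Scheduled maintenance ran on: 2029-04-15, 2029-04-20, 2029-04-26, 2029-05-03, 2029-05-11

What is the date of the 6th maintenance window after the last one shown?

2029-07-19

Gaps: 5, 6, 7, 8 days — each gap is 1 larger than the previous one.
Next gap: 9 days. 2029-05-11 + 9 days = 2029-05-20.
Next gap: 10 days. 2029-05-20 + 10 days = 2029-05-30.
Next gap: 11 days. 2029-05-30 + 11 days = 2029-06-10.
Next gap: 12 days. 2029-06-10 + 12 days = 2029-06-22.
Next gap: 13 days. 2029-06-22 + 13 days = 2029-07-05.
Next gap: 14 days. 2029-07-05 + 14 days = 2029-07-19.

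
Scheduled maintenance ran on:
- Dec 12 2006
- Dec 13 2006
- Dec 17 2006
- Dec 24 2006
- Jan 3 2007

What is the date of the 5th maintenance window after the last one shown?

Apr 8 2007

The spacing grows by 3 each time: 1, 4, 7, 10 days.
Next gap: 13 days. Jan 3 2007 + 13 days = Jan 16 2007.
Next gap: 16 days. Jan 16 2007 + 16 days = Feb 1 2007.
Next gap: 19 days. Feb 1 2007 + 19 days = Feb 20 2007.
Next gap: 22 days. Feb 20 2007 + 22 days = Mar 14 2007.
Next gap: 25 days. Mar 14 2007 + 25 days = Apr 8 2007.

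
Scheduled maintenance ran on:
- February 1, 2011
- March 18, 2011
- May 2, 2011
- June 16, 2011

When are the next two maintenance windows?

July 31, 2011; September 14, 2011

Every event comes 45 days after the last (45, 45, 45).
June 16, 2011 + 45 days = July 31, 2011.
July 31, 2011 + 45 days = September 14, 2011.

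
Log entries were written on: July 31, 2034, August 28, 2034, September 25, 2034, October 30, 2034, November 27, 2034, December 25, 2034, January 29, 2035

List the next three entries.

February 26, 2035; March 26, 2035; April 30, 2035

All Mondays; the gaps (28, 28, 35, 28, 28, 35) vary with month length.
This is the last Monday of each month.
February 2035 ends with Monday February 26, 2035.
Last Monday of March 2035: March 26, 2035.
April 2035 ends with Monday April 30, 2035.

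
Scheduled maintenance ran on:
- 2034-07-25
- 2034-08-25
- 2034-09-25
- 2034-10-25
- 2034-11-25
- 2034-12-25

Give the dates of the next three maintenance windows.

2035-01-25, 2035-02-25, 2035-03-25

The day-of-month is always 25 (31, 31, 30, 31, 30 days between events).
So this recurs on the 25th of each month.
January 2035: 2035-01-25.
Next: February 2035 → 2035-02-25.
March 2035: 2035-03-25.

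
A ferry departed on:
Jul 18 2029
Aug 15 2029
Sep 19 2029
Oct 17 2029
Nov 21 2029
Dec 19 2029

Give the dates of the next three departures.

Gaps: 28, 35, 28, 35, 28 days — a mix of 28 and 35. Every date is a Wednesday.
Each is the 3rd Wednesday of its month.
January 2030 — 3rd Wednesday is Jan 16 2030.
3rd Wednesday of February 2030: Feb 20 2030.
March 2030 — 3rd Wednesday is Mar 20 2030.

Jan 16 2030, Feb 20 2030, Mar 20 2030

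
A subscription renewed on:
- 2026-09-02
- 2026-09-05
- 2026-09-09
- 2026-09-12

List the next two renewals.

2026-09-16, 2026-09-19

The gap pattern 3, 4, 3 repeats every 2 events.
These are the Wednesdays and Saturdays of each week.
The following Wednesday is 2026-09-16.
The following Saturday is 2026-09-19.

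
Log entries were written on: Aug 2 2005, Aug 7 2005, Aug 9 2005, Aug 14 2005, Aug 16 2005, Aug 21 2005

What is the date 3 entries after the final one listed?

Every event lands on a Tuesday or Sunday (gaps cycle 5, 2, 5, 2, 5).
So the schedule is: every Tuesday and Sunday.
The following Tuesday is Aug 23 2005.
Next Sunday: Aug 28 2005.
The following Tuesday is Aug 30 2005.

Aug 30 2005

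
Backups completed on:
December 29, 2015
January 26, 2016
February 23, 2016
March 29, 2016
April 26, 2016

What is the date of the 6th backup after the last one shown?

October 25, 2016

Every date is a Tuesday; gaps 28, 28, 35, 28 days.
Each is the last Tuesday of its month (at least one falls on the 29th or later, ruling out '4th Tuesday').
Last Tuesday of May 2016: May 31, 2016.
June 2016 ends with Tuesday June 28, 2016.
July 2016 ends with Tuesday July 26, 2016.
Last Tuesday of August 2016: August 30, 2016.
Last Tuesday of September 2016: September 27, 2016.
Last Tuesday of October 2016: October 25, 2016.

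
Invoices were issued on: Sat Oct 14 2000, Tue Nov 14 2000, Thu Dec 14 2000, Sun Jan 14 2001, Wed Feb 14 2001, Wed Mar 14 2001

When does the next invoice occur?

Gaps: 31, 30, 31, 31, 28 days — not constant. Every event is on the 14th of the month.
Pattern: the 14th of each month.
April 2001: Sat Apr 14 2001.

Sat Apr 14 2001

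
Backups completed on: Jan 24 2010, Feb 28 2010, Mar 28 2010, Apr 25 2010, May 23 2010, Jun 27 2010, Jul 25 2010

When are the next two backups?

These are Sundays at 28- or 35-day spacing (35, 28, 28, 28, 35, 28).
The pattern: 4th Sunday of the month.
4th Sunday of August 2010: Aug 22 2010.
September 2010 — 4th Sunday is Sep 26 2010.

Aug 22 2010, Sep 26 2010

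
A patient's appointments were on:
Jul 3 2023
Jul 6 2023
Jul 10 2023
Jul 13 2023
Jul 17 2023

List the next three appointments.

Jul 20 2023, Jul 24 2023, Jul 27 2023

Every event lands on a Monday or Thursday (gaps cycle 3, 4, 3, 4).
So the schedule is: every Monday and Thursday.
Next Thursday: Jul 20 2023.
The following Monday is Jul 24 2023.
Next Thursday: Jul 27 2023.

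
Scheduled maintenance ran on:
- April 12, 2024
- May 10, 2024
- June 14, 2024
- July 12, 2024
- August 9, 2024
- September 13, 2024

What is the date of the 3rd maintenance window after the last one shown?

These are Fridays at 28- or 35-day spacing (28, 35, 28, 28, 35).
The pattern: 2nd Friday of the month.
October 2024 — 2nd Friday is October 11, 2024.
November 2024 — 2nd Friday is November 8, 2024.
December 2024 — 2nd Friday is December 13, 2024.

December 13, 2024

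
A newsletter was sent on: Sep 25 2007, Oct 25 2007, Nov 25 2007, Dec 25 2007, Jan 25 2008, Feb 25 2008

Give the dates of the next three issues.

Mar 25 2008, Apr 25 2008, May 25 2008

The day-of-month is always 25 (30, 31, 30, 31, 31 days between events).
So this recurs on the 25th of each month.
Next: March 2008 → Mar 25 2008.
Next: April 2008 → Apr 25 2008.
Next: May 2008 → May 25 2008.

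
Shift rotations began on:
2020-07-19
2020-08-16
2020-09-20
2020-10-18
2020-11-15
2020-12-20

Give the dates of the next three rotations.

2021-01-17, 2021-02-21, 2021-03-21

All dates are Sundays, 28, 35, 28, 28, 35 days apart.
Specifically, the 3rd Sunday of each month.
January 2021 — 3rd Sunday is 2021-01-17.
February 2021 — 3rd Sunday is 2021-02-21.
March 2021 — 3rd Sunday is 2021-03-21.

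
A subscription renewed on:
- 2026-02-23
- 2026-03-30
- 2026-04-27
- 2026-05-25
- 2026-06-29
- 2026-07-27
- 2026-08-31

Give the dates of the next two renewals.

2026-09-28, 2026-10-26

These are Mondays with 35, 28, 28, 35, 28, 35-day gaps.
Each is the final Monday of its month — 2026-03-30 is past the 28th, so '4th Monday' doesn't fit.
Last Monday of September 2026: 2026-09-28.
Last Monday of October 2026: 2026-10-26.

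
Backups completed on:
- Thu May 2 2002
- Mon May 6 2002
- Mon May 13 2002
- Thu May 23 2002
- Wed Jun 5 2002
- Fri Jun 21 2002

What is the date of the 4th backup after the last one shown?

Intervals are 4, 7, 10, 13, 16 days — an arithmetic progression with common difference 3.
Next gap: 19 days. Fri Jun 21 2002 + 19 days = Wed Jul 10 2002.
Next gap: 22 days. Wed Jul 10 2002 + 22 days = Thu Aug 1 2002.
Next gap: 25 days. Thu Aug 1 2002 + 25 days = Mon Aug 26 2002.
Next gap: 28 days. Mon Aug 26 2002 + 28 days = Mon Sep 23 2002.

Mon Sep 23 2002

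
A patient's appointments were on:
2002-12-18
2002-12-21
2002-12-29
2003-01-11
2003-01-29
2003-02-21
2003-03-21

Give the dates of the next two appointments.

The spacing grows by 5 each time: 3, 8, 13, 18, 23, 28 days.
Next gap: 33 days. 2003-03-21 + 33 days = 2003-04-23.
Next gap: 38 days. 2003-04-23 + 38 days = 2003-05-31.

2003-04-23, 2003-05-31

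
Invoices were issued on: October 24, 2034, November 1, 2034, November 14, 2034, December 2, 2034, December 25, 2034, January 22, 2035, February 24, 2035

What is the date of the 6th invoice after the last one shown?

Gaps: 8, 13, 18, 23, 28, 33 days — each gap is 5 larger than the previous one.
Next gap: 38 days. February 24, 2035 + 38 days = April 3, 2035.
Next gap: 43 days. April 3, 2035 + 43 days = May 16, 2035.
Next gap: 48 days. May 16, 2035 + 48 days = July 3, 2035.
Next gap: 53 days. July 3, 2035 + 53 days = August 25, 2035.
Next gap: 58 days. August 25, 2035 + 58 days = October 22, 2035.
Next gap: 63 days. October 22, 2035 + 63 days = December 24, 2035.

December 24, 2035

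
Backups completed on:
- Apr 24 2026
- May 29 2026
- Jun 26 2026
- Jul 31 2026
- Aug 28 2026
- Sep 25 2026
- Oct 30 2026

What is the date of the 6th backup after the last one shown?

These are Fridays with 35, 28, 35, 28, 28, 35-day gaps.
Each is the final Friday of its month — May 29 2026 is past the 28th, so '4th Friday' doesn't fit.
November 2026 ends with Friday Nov 27 2026.
December 2026 ends with Friday Dec 25 2026.
January 2027 ends with Friday Jan 29 2027.
February 2027 ends with Friday Feb 26 2027.
March 2027 ends with Friday Mar 26 2027.
Last Friday of April 2027: Apr 30 2027.

Apr 30 2027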